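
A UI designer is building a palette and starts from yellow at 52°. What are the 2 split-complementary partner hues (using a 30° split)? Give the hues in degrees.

202° and 262°

Split-complementary hues sit 30° either side of the complement.
Complement of 52°: 52 + 180 = 232°
232 − 30 = 202°
232 + 30 = 262°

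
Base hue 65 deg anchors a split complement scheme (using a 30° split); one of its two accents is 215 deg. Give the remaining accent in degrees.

Split-complementary hues sit 30° either side of the complement.
Complement of the base 65°: 65 + 180 = 245°
The given accent 215° is 30° one side of 245°; the other accent sits 30° the other side: 245 + 30 = 275°

275°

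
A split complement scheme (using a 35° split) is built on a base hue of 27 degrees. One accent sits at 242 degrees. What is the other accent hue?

172°

Split-complementary hues sit 35° either side of the complement.
Complement of the base 27°: 27 + 180 = 207°
The given accent 242° is 35° one side of 207°; the other accent sits 35° the other side: 207 − 35 = 172°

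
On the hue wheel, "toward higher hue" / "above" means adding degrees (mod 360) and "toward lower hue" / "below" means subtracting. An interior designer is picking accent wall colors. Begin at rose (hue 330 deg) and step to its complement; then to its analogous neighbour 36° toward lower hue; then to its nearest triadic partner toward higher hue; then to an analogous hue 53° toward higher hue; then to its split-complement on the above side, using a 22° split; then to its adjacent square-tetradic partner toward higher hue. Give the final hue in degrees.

219°

complement +180°: 330 + 180 = 510 → 510 − 360 = 150°
analog 36° ↓ −36°: 150 − 36 = 114°
triadic ↑ +120°: 114 + 120 = 234°
analog 53° ↑ +53°: 234 + 53 = 287°
split-comp 22° ↑ +202°: 287 + 202 = 489 → 489 − 360 = 129°
square ↑ +90°: 129 + 90 = 219°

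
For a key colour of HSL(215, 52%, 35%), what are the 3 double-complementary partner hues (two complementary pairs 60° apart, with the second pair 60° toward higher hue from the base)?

A rectangular tetradic uses two complementary pairs 60° apart: offsets 0°, 60°, 180°, 240°.
215 + 60 = 275°
215 + 180 = 395 → 395 − 360 = 35°
215 + 240 = 455 → 455 − 360 = 95°

275°, 35°, and 95°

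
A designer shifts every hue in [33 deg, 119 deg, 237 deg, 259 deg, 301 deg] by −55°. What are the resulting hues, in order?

33 − 55 = -22 → -22 + 360 = 338°
119 − 55 = 64°
237 − 55 = 182°
259 − 55 = 204°
301 − 55 = 246°

338°, 64°, 182°, 204°, 246°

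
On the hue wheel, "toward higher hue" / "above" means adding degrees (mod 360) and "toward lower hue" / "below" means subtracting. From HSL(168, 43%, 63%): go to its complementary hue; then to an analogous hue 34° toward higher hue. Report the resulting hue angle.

22°

168 + 180 = 348°   (complement)
348 + 34 = 382 → 382 − 360 = 22°   (analog 34° ↑)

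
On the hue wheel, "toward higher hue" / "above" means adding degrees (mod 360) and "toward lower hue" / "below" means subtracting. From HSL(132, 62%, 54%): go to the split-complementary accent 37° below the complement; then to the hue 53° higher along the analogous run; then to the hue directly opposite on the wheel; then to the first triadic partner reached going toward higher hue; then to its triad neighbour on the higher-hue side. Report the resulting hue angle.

28°

+143° (split-comp 37° ↓): 132 + 143 = 275°
+53° (analog 53° ↑): 275 + 53 = 328°
+180° (complement): 328 + 180 = 508 → 508 − 360 = 148°
+120° (triadic ↑): 148 + 120 = 268°
+120° (triadic ↑): 268 + 120 = 388 → 388 − 360 = 28°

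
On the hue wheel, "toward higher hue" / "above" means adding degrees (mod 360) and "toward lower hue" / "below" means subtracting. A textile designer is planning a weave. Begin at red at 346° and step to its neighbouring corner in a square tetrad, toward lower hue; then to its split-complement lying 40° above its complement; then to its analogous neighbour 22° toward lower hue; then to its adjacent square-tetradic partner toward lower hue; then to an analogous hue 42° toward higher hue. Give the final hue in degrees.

−90° (square ↓): 346 − 90 = 256°
+220° (split-comp 40° ↑): 256 + 220 = 476 → 476 − 360 = 116°
−22° (analog 22° ↓): 116 − 22 = 94°
−90° (square ↓): 94 − 90 = 4°
+42° (analog 42° ↑): 4 + 42 = 46°

46°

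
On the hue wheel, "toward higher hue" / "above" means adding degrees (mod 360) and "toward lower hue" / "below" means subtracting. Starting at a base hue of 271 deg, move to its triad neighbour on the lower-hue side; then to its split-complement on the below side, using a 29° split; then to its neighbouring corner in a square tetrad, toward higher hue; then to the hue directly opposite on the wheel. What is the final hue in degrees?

212°

271 − 120 = 151°   (triadic ↓)
151 + 151 = 302°   (split-comp 29° ↓)
302 + 90 = 392 → 392 − 360 = 32°   (square ↑)
32 + 180 = 212°   (complement)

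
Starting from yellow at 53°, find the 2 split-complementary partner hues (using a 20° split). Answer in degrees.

Complement of 53°: 53 + 180 = 233°
233 − 20 = 213°
233 + 20 = 253°

213° and 253°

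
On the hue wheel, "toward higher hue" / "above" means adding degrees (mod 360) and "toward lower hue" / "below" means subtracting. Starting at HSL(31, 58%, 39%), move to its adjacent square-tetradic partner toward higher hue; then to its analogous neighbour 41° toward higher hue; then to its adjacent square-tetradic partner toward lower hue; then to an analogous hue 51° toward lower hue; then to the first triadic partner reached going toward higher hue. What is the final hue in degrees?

square ↑ +90°: 31 + 90 = 121°
analog 41° ↑ +41°: 121 + 41 = 162°
square ↓ −90°: 162 − 90 = 72°
analog 51° ↓ −51°: 72 − 51 = 21°
triadic ↑ +120°: 21 + 120 = 141°

141°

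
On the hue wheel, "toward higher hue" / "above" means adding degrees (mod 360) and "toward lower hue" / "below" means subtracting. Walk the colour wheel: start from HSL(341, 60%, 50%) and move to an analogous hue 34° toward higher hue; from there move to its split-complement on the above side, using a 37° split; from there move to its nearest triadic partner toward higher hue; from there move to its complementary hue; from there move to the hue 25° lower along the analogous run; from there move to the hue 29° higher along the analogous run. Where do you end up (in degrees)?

341 + 34 = 375 → 375 − 360 = 15°   (analog 34° ↑)
15 + 217 = 232°   (split-comp 37° ↑)
232 + 120 = 352°   (triadic ↑)
352 + 180 = 532 → 532 − 360 = 172°   (complement)
172 − 25 = 147°   (analog 25° ↓)
147 + 29 = 176°   (analog 29° ↑)

176°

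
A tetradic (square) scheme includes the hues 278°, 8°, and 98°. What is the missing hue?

A square tetradic scheme places four hues every 90°.
The full set through 8° is {8°, 98°, 188°, 278°}.
Given {8°, 98°, 278°}, the missing hue is 188°.

188°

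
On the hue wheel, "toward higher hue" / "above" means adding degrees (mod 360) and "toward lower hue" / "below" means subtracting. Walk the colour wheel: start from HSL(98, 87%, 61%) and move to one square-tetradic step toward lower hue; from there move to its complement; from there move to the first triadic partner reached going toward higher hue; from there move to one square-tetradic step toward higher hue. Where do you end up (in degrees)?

38°

square ↓ −90°: 98 − 90 = 8°
complement +180°: 8 + 180 = 188°
triadic ↑ +120°: 188 + 120 = 308°
square ↑ +90°: 308 + 90 = 398 → 398 − 360 = 38°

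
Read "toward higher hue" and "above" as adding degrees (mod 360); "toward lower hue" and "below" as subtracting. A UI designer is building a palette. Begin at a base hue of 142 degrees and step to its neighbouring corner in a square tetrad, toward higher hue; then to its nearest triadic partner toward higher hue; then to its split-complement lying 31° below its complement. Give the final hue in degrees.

142 + 90 = 232°   (square ↑)
232 + 120 = 352°   (triadic ↑)
352 + 149 = 501 → 501 − 360 = 141°   (split-comp 31° ↓)

141°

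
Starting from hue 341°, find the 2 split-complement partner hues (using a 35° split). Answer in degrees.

126° and 196°

Split-complementary hues sit 35° either side of the complement.
Complement of 341°: 341 + 180 = 521 → 521 − 360 = 161°
161 − 35 = 126°
161 + 35 = 196°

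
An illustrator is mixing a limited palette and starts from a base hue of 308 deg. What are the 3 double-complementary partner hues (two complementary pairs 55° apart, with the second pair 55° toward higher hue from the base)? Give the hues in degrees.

3°, 128°, and 183°

A rectangular tetradic uses two complementary pairs 55° apart: offsets 0°, 55°, 180°, 235°.
308 + 55 = 363 → 363 − 360 = 3°
308 + 180 = 488 → 488 − 360 = 128°
308 + 235 = 543 → 543 − 360 = 183°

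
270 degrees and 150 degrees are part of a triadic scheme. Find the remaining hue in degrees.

A triad places three hues 120° apart.
The full set through 150° is {30°, 150°, 270°}.
Given {150°, 270°}, the missing hue is 30°.

30°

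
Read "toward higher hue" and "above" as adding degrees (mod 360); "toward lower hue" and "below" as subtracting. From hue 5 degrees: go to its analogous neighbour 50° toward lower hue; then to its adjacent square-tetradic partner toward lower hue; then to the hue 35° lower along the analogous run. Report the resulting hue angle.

−50° (analog 50° ↓): 5 − 50 = -45 → -45 + 360 = 315°
−90° (square ↓): 315 − 90 = 225°
−35° (analog 35° ↓): 225 − 35 = 190°

190°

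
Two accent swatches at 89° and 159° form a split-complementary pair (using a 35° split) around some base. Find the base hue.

The accents sit 35° either side of the complement, so the complement is their short-arc midpoint on the wheel.
Short-arc midpoint of 89° and 159°: 124°.
Base is 180° from the complement: 124 − 180 = -56 → -56 + 360 = 304°

304°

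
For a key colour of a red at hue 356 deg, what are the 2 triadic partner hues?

A triad places three hues 120° apart.
356 + 120 = 476 → 476 − 360 = 116°
356 + 240 = 596 → 596 − 360 = 236°

116° and 236°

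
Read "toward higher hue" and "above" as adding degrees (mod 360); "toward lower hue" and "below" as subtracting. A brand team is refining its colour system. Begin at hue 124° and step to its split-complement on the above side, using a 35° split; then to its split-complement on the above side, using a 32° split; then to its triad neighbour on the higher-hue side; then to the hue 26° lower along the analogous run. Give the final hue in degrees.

+215° (split-comp 35° ↑): 124 + 215 = 339°
+212° (split-comp 32° ↑): 339 + 212 = 551 → 551 − 360 = 191°
+120° (triadic ↑): 191 + 120 = 311°
−26° (analog 26° ↓): 311 − 26 = 285°

285°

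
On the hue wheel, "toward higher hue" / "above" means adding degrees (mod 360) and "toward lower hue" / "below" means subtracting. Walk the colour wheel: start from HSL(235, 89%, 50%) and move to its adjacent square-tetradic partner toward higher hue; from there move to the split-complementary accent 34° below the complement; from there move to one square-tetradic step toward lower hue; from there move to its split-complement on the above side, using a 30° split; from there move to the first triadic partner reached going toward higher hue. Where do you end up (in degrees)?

351°

square ↑ +90°: 235 + 90 = 325°
split-comp 34° ↓ +146°: 325 + 146 = 471 → 471 − 360 = 111°
square ↓ −90°: 111 − 90 = 21°
split-comp 30° ↑ +210°: 21 + 210 = 231°
triadic ↑ +120°: 231 + 120 = 351°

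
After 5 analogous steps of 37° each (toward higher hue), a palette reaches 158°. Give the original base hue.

333°

5 steps of 37° (toward higher hue) give a net shift of +185°.
Start = end − shift: 158 − 185 = -27 → -27 + 360 = 333°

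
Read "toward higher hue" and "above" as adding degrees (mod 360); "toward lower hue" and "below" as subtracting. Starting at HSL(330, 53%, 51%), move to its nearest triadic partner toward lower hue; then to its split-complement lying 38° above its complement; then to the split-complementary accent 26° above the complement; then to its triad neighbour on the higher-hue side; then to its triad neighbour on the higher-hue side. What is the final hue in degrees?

triadic ↓ −120°: 330 − 120 = 210°
split-comp 38° ↑ +218°: 210 + 218 = 428 → 428 − 360 = 68°
split-comp 26° ↑ +206°: 68 + 206 = 274°
triadic ↑ +120°: 274 + 120 = 394 → 394 − 360 = 34°
triadic ↑ +120°: 34 + 120 = 154°

154°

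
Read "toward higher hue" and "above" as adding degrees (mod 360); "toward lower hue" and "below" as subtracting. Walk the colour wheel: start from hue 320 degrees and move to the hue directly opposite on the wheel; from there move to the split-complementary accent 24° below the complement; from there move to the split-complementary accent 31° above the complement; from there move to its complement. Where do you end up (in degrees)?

+180° (complement): 320 + 180 = 500 → 500 − 360 = 140°
+156° (split-comp 24° ↓): 140 + 156 = 296°
+211° (split-comp 31° ↑): 296 + 211 = 507 → 507 − 360 = 147°
+180° (complement): 147 + 180 = 327°

327°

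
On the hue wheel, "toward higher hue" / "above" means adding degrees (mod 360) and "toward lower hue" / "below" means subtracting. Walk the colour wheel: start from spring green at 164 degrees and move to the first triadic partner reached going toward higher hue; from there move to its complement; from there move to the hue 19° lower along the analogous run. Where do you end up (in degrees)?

85°

+120° (triadic ↑): 164 + 120 = 284°
+180° (complement): 284 + 180 = 464 → 464 − 360 = 104°
−19° (analog 19° ↓): 104 − 19 = 85°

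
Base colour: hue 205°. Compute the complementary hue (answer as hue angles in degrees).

205 + 180 = 385 → 385 − 360 = 25°

25°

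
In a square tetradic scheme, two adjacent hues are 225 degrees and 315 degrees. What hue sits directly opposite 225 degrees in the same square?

A square tetradic scheme places four hues 90° apart; opposite corners are 180° apart.
225 + 180 = 405 → 405 − 360 = 45°

45°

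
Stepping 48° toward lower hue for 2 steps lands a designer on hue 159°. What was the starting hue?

2 steps of 48° (toward lower hue) give a net shift of −96°.
Start = end − shift: 159 + 96 = 255°

255°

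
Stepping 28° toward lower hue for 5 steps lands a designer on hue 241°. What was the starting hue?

5 steps of 28° (toward lower hue) give a net shift of −140°.
Start = end − shift: 241 + 140 = 381 → 381 − 360 = 21°

21°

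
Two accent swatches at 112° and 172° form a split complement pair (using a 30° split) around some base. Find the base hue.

The accents sit 30° either side of the complement, so the complement is their short-arc midpoint on the wheel.
Short-arc midpoint of 112° and 172°: 142°.
Base is 180° from the complement: 142 − 180 = -38 → -38 + 360 = 322°

322°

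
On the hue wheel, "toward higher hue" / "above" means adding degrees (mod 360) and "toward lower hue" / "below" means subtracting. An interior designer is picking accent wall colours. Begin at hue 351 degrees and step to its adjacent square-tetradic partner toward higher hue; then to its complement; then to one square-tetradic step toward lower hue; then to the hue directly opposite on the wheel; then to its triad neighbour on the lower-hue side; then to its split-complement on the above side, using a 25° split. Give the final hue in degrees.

76°

+90° (square ↑): 351 + 90 = 441 → 441 − 360 = 81°
+180° (complement): 81 + 180 = 261°
−90° (square ↓): 261 − 90 = 171°
+180° (complement): 171 + 180 = 351°
−120° (triadic ↓): 351 − 120 = 231°
+205° (split-comp 25° ↑): 231 + 205 = 436 → 436 − 360 = 76°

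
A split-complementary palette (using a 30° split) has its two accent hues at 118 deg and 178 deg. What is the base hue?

328°

The accents sit 30° either side of the complement, so the complement is their short-arc midpoint on the wheel.
Short-arc midpoint of 118° and 178°: 148°.
Base is 180° from the complement: 148 − 180 = -32 → -32 + 360 = 328°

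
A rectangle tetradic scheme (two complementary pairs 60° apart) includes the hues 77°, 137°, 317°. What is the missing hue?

257°

A rectangular tetradic uses two complementary pairs 60° apart: offsets 0°, 60°, 180°, 240°.
Among {77°, 137°, 317°}, 317° and 137° are a 180° pair.
The remaining hue 77° needs its own complement: 77 + 180 = 257°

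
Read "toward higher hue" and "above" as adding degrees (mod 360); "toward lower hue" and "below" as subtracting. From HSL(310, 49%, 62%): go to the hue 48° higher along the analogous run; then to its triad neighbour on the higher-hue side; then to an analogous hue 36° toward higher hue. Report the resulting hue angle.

analog 48° ↑ +48°: 310 + 48 = 358°
triadic ↑ +120°: 358 + 120 = 478 → 478 − 360 = 118°
analog 36° ↑ +36°: 118 + 36 = 154°

154°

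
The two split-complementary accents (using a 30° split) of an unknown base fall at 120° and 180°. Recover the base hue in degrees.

The accents sit 30° either side of the complement, so the complement is their short-arc midpoint on the wheel.
Short-arc midpoint of 120° and 180°: 150°.
Base is 180° from the complement: 150 − 180 = -30 → -30 + 360 = 330°

330°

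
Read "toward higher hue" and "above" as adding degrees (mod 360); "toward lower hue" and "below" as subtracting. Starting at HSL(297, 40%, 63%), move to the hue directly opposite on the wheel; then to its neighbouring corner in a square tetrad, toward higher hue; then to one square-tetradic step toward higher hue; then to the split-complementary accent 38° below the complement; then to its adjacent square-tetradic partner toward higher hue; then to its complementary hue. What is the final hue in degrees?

349°

297 + 180 = 477 → 477 − 360 = 117°   (complement)
117 + 90 = 207°   (square ↑)
207 + 90 = 297°   (square ↑)
297 + 142 = 439 → 439 − 360 = 79°   (split-comp 38° ↓)
79 + 90 = 169°   (square ↑)
169 + 180 = 349°   (complement)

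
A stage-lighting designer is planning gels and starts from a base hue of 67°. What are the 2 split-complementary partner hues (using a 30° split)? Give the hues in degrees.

Split-complementary hues sit 30° either side of the complement.
Complement of 67°: 67 + 180 = 247°
247 − 30 = 217°
247 + 30 = 277°

217° and 277°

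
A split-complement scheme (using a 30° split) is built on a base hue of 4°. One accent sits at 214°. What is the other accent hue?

Split-complementary hues sit 30° either side of the complement.
Complement of the base 4°: 4 + 180 = 184°
The given accent 214° is 30° one side of 184°; the other accent sits 30° the other side: 184 − 30 = 154°

154°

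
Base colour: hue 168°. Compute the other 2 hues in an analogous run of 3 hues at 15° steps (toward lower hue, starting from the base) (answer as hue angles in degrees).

Analogous hues sit every 15° along the wheel.
168 − 15 = 153°
168 − 30 = 138°

153° and 138°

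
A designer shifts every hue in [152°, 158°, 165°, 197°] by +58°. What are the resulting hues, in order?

152 + 58 = 210°
158 + 58 = 216°
165 + 58 = 223°
197 + 58 = 255°

210°, 216°, 223°, 255°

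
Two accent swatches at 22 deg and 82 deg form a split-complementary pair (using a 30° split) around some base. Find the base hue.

The accents sit 30° either side of the complement, so the complement is their short-arc midpoint on the wheel.
Short-arc midpoint of 22° and 82°: 52°.
Base is 180° from the complement: 52 − 180 = -128 → -128 + 360 = 232°

232°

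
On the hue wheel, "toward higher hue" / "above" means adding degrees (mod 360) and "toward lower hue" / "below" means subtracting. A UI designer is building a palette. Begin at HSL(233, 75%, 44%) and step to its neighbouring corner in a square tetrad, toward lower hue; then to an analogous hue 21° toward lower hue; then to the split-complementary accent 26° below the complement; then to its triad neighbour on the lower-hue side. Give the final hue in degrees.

−90° (square ↓): 233 − 90 = 143°
−21° (analog 21° ↓): 143 − 21 = 122°
+154° (split-comp 26° ↓): 122 + 154 = 276°
−120° (triadic ↓): 276 − 120 = 156°

156°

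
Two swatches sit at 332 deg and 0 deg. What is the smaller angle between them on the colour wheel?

28°

|332 − 0| = 332.
The shorter arc is 360 − 332 = 28°.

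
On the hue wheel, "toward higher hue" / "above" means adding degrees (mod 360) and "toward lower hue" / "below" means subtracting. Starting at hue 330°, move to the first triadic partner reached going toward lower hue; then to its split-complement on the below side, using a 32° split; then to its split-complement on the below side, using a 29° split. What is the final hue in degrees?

149°

triadic ↓ −120°: 330 − 120 = 210°
split-comp 32° ↓ +148°: 210 + 148 = 358°
split-comp 29° ↓ +151°: 358 + 151 = 509 → 509 − 360 = 149°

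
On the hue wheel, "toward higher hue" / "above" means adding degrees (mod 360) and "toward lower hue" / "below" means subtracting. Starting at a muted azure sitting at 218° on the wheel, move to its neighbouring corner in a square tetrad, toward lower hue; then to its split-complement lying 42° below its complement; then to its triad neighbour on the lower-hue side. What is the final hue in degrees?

146°

square ↓ −90°: 218 − 90 = 128°
split-comp 42° ↓ +138°: 128 + 138 = 266°
triadic ↓ −120°: 266 − 120 = 146°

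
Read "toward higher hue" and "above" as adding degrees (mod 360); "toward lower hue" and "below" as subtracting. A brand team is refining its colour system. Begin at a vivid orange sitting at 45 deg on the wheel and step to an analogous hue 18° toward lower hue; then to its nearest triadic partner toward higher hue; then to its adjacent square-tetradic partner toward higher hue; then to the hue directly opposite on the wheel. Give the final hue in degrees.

57°

analog 18° ↓ −18°: 45 − 18 = 27°
triadic ↑ +120°: 27 + 120 = 147°
square ↑ +90°: 147 + 90 = 237°
complement +180°: 237 + 180 = 417 → 417 − 360 = 57°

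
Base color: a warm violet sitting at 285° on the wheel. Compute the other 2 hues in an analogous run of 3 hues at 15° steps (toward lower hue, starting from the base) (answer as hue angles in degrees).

270° and 255°

285 − 15 = 270°
285 − 30 = 255°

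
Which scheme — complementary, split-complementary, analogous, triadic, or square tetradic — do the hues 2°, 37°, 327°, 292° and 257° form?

Sort the hues: 2°, 37°, 257°, 292°, 327°.
Successive gaps around the wheel: 35°, 220°, 35°, 35°, 35°.
A run of hues at equal small steps (35°) with one large closing gap is an analogous group.

analogous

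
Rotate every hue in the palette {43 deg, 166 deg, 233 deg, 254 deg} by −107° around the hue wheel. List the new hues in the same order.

296°, 59°, 126°, 147°

43 − 107 = -64 → -64 + 360 = 296°
166 − 107 = 59°
233 − 107 = 126°
254 − 107 = 147°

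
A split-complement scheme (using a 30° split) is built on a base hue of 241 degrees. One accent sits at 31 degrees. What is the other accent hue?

91°

Split-complementary hues sit 30° either side of the complement.
Complement of the base 241°: 241 + 180 = 421 → 421 − 360 = 61°
The given accent 31° is 30° one side of 61°; the other accent sits 30° the other side: 61 + 30 = 91°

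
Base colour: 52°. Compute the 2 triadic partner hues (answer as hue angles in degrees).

A triad places three hues 120° apart.
52 + 120 = 172°
52 + 240 = 292°

172° and 292°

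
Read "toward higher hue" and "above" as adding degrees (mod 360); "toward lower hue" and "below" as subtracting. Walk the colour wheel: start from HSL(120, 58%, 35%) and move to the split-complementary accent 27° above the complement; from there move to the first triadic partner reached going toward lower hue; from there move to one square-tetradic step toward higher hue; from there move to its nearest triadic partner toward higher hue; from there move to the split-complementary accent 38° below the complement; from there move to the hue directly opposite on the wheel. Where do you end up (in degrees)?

split-comp 27° ↑ +207°: 120 + 207 = 327°
triadic ↓ −120°: 327 − 120 = 207°
square ↑ +90°: 207 + 90 = 297°
triadic ↑ +120°: 297 + 120 = 417 → 417 − 360 = 57°
split-comp 38° ↓ +142°: 57 + 142 = 199°
complement +180°: 199 + 180 = 379 → 379 − 360 = 19°

19°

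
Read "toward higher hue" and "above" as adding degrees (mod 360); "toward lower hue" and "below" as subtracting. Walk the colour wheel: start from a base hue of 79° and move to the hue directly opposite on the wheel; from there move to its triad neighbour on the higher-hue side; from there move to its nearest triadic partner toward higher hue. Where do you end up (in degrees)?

139°

79 + 180 = 259°   (complement)
259 + 120 = 379 → 379 − 360 = 19°   (triadic ↑)
19 + 120 = 139°   (triadic ↑)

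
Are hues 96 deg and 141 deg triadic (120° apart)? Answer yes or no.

Angular distance: |96 − 141| = 45 = 45°.
Triadic (120° apart) requires 120°.

no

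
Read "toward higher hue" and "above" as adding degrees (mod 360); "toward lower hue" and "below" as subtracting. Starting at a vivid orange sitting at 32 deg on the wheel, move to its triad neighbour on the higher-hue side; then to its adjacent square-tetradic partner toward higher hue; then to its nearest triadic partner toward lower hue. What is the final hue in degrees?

32 + 120 = 152°   (triadic ↑)
152 + 90 = 242°   (square ↑)
242 − 120 = 122°   (triadic ↓)

122°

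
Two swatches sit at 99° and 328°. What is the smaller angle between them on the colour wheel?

131°

|99 − 328| = 229.
The shorter arc is 360 − 229 = 131°.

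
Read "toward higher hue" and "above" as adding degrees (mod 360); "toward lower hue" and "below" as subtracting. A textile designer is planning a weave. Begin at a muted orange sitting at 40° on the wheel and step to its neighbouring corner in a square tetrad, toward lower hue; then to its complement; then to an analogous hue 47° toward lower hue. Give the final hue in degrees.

−90° (square ↓): 40 − 90 = -50 → -50 + 360 = 310°
+180° (complement): 310 + 180 = 490 → 490 − 360 = 130°
−47° (analog 47° ↓): 130 − 47 = 83°

83°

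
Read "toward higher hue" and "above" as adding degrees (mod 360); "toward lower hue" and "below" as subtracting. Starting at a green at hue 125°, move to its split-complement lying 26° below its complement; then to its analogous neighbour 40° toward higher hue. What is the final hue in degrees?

319°

+154° (split-comp 26° ↓): 125 + 154 = 279°
+40° (analog 40° ↑): 279 + 40 = 319°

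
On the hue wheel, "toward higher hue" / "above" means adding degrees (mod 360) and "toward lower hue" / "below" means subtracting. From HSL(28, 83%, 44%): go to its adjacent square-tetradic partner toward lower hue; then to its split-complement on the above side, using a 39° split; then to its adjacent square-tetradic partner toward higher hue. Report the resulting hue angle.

247°

−90° (square ↓): 28 − 90 = -62 → -62 + 360 = 298°
+219° (split-comp 39° ↑): 298 + 219 = 517 → 517 − 360 = 157°
+90° (square ↑): 157 + 90 = 247°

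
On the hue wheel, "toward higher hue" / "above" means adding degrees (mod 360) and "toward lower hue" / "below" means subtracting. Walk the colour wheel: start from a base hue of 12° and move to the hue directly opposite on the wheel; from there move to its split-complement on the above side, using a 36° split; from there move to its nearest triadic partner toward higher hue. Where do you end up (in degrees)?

+180° (complement): 12 + 180 = 192°
+216° (split-comp 36° ↑): 192 + 216 = 408 → 408 − 360 = 48°
+120° (triadic ↑): 48 + 120 = 168°

168°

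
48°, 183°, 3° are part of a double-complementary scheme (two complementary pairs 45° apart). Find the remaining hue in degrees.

A rectangular tetradic uses two complementary pairs 45° apart: offsets 0°, 45°, 180°, 225°.
Among {3°, 48°, 183°}, 3° and 183° are a 180° pair.
The remaining hue 48° needs its own complement: 48 + 180 = 228°

228°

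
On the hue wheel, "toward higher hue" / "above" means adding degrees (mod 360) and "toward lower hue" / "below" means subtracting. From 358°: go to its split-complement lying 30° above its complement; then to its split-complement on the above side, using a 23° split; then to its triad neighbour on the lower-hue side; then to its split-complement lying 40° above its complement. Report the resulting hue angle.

151°

split-comp 30° ↑ +210°: 358 + 210 = 568 → 568 − 360 = 208°
split-comp 23° ↑ +203°: 208 + 203 = 411 → 411 − 360 = 51°
triadic ↓ −120°: 51 − 120 = -69 → -69 + 360 = 291°
split-comp 40° ↑ +220°: 291 + 220 = 511 → 511 − 360 = 151°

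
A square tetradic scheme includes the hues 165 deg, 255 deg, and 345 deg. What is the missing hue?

75°

A square tetradic scheme places four hues every 90°.
The full set through 165° is {75°, 165°, 255°, 345°}.
Given {165°, 255°, 345°}, the missing hue is 75°.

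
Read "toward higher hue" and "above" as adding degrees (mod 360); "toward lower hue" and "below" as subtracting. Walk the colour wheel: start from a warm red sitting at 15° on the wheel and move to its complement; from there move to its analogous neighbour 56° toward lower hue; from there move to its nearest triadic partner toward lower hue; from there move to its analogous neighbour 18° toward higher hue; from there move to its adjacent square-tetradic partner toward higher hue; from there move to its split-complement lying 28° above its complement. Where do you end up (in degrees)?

15 + 180 = 195°   (complement)
195 − 56 = 139°   (analog 56° ↓)
139 − 120 = 19°   (triadic ↓)
19 + 18 = 37°   (analog 18° ↑)
37 + 90 = 127°   (square ↑)
127 + 208 = 335°   (split-comp 28° ↑)

335°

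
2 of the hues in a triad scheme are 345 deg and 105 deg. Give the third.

A triad places three hues 120° apart.
The full set through 105° is {105°, 225°, 345°}.
Given {105°, 345°}, the missing hue is 225°.

225°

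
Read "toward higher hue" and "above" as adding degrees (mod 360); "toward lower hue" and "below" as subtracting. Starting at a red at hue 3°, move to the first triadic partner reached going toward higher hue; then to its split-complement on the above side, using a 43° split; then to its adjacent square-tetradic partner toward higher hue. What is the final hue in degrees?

3 + 120 = 123°   (triadic ↑)
123 + 223 = 346°   (split-comp 43° ↑)
346 + 90 = 436 → 436 − 360 = 76°   (square ↑)

76°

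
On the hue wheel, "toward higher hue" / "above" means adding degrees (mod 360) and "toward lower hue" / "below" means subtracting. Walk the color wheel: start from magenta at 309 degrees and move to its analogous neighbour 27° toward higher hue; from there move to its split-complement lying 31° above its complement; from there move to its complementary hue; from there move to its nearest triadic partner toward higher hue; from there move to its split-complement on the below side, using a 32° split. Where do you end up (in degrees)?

+27° (analog 27° ↑): 309 + 27 = 336°
+211° (split-comp 31° ↑): 336 + 211 = 547 → 547 − 360 = 187°
+180° (complement): 187 + 180 = 367 → 367 − 360 = 7°
+120° (triadic ↑): 7 + 120 = 127°
+148° (split-comp 32° ↓): 127 + 148 = 275°

275°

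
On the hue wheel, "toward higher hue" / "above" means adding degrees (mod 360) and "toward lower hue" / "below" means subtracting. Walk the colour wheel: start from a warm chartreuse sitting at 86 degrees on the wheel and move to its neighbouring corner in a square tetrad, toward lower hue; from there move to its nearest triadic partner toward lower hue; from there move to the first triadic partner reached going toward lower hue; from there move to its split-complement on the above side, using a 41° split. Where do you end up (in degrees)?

86 − 90 = -4 → -4 + 360 = 356°   (square ↓)
356 − 120 = 236°   (triadic ↓)
236 − 120 = 116°   (triadic ↓)
116 + 221 = 337°   (split-comp 41° ↑)

337°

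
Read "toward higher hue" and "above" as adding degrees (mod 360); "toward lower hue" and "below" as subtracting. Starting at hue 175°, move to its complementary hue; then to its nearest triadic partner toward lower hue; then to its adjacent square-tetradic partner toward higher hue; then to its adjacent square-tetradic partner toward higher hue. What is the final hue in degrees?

55°

complement +180°: 175 + 180 = 355°
triadic ↓ −120°: 355 − 120 = 235°
square ↑ +90°: 235 + 90 = 325°
square ↑ +90°: 325 + 90 = 415 → 415 − 360 = 55°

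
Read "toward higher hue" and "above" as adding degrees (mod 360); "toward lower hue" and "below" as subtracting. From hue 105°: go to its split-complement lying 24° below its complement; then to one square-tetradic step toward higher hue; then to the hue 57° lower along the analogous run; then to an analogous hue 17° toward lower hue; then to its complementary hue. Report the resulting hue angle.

+156° (split-comp 24° ↓): 105 + 156 = 261°
+90° (square ↑): 261 + 90 = 351°
−57° (analog 57° ↓): 351 − 57 = 294°
−17° (analog 17° ↓): 294 − 17 = 277°
+180° (complement): 277 + 180 = 457 → 457 − 360 = 97°

97°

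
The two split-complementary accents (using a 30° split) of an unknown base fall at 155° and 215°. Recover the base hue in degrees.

5°

The accents sit 30° either side of the complement, so the complement is their short-arc midpoint on the wheel.
Short-arc midpoint of 155° and 215°: 185°.
Base is 180° from the complement: 185 − 180 = 5°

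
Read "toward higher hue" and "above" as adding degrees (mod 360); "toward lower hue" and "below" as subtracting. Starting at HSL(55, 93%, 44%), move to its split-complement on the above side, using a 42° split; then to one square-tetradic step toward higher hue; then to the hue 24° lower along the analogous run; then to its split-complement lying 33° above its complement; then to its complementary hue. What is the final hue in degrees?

split-comp 42° ↑ +222°: 55 + 222 = 277°
square ↑ +90°: 277 + 90 = 367 → 367 − 360 = 7°
analog 24° ↓ −24°: 7 − 24 = -17 → -17 + 360 = 343°
split-comp 33° ↑ +213°: 343 + 213 = 556 → 556 − 360 = 196°
complement +180°: 196 + 180 = 376 → 376 − 360 = 16°

16°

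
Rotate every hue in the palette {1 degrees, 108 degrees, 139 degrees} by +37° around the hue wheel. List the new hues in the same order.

38°, 145°, 176°

1 + 37 = 38°
108 + 37 = 145°
139 + 37 = 176°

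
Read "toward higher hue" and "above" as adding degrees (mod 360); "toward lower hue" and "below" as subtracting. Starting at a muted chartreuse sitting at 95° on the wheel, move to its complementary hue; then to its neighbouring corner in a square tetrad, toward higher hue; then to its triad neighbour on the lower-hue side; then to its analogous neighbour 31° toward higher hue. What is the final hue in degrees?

276°

complement +180°: 95 + 180 = 275°
square ↑ +90°: 275 + 90 = 365 → 365 − 360 = 5°
triadic ↓ −120°: 5 − 120 = -115 → -115 + 360 = 245°
analog 31° ↑ +31°: 245 + 31 = 276°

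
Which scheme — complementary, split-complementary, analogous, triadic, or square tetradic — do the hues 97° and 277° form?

Sort the hues: 97°, 277°.
Successive gaps around the wheel: 180°, 180°.
Two hues 180° apart are complementary.

complementary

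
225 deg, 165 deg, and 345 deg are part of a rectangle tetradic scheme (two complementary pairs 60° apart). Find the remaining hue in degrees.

45°

A rectangular tetradic uses two complementary pairs 60° apart: offsets 0°, 60°, 180°, 240°.
Among {165°, 225°, 345°}, 165° and 345° are a 180° pair.
The remaining hue 225° needs its own complement: 225 + 180 = 405 → 405 − 360 = 45°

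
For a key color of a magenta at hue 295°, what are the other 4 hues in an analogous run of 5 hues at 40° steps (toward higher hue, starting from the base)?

Analogous hues sit every 40° along the wheel.
295 + 40 = 335°
295 + 80 = 375 → 375 − 360 = 15°
295 + 120 = 415 → 415 − 360 = 55°
295 + 160 = 455 → 455 − 360 = 95°

335°, 15°, 55° and 95°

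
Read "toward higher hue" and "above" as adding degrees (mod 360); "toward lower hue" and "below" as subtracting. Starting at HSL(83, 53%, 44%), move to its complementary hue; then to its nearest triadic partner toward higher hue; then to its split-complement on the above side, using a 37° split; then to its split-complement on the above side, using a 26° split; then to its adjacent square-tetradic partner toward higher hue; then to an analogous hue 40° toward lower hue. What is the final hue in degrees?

83 + 180 = 263°   (complement)
263 + 120 = 383 → 383 − 360 = 23°   (triadic ↑)
23 + 217 = 240°   (split-comp 37° ↑)
240 + 206 = 446 → 446 − 360 = 86°   (split-comp 26° ↑)
86 + 90 = 176°   (square ↑)
176 − 40 = 136°   (analog 40° ↓)

136°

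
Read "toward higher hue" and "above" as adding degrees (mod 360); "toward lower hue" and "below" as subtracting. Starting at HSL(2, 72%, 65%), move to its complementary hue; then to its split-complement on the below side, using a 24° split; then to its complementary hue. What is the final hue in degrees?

158°

complement +180°: 2 + 180 = 182°
split-comp 24° ↓ +156°: 182 + 156 = 338°
complement +180°: 338 + 180 = 518 → 518 − 360 = 158°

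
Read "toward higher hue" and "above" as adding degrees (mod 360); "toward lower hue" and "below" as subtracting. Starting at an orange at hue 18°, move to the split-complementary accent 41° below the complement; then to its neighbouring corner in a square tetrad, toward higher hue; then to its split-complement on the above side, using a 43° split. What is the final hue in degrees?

18 + 139 = 157°   (split-comp 41° ↓)
157 + 90 = 247°   (square ↑)
247 + 223 = 470 → 470 − 360 = 110°   (split-comp 43° ↑)

110°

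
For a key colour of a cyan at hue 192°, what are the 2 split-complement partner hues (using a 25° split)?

347° and 37°

Complement of 192°: 192 + 180 = 372 → 372 − 360 = 12°
12 − 25 = -13 → -13 + 360 = 347°
12 + 25 = 37°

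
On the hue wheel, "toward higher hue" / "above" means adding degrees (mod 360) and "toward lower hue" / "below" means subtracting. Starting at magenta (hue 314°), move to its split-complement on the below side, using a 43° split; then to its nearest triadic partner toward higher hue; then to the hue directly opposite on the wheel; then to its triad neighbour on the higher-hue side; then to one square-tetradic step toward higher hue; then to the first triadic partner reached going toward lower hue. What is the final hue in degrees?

split-comp 43° ↓ +137°: 314 + 137 = 451 → 451 − 360 = 91°
triadic ↑ +120°: 91 + 120 = 211°
complement +180°: 211 + 180 = 391 → 391 − 360 = 31°
triadic ↑ +120°: 31 + 120 = 151°
square ↑ +90°: 151 + 90 = 241°
triadic ↓ −120°: 241 − 120 = 121°

121°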